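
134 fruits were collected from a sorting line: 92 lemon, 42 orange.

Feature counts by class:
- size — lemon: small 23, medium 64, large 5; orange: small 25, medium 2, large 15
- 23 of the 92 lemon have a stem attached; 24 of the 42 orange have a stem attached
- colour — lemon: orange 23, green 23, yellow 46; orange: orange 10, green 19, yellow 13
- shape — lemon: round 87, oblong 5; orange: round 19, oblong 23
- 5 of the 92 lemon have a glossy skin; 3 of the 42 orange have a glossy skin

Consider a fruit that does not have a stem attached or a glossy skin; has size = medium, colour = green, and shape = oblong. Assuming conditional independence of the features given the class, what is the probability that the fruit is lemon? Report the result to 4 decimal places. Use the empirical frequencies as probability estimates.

0.7577

lemon: (92/134) × (64/92) × (69/92) × (23/92) × (5/92) × (87/92) ≈ 0.00460246
orange: (42/134) × (2/42) × (18/42) × (19/42) × (23/42) × (39/42) ≈ 0.00147145
P(lemon | x) = 0.00460246 / 0.00607391 ≈ 0.7577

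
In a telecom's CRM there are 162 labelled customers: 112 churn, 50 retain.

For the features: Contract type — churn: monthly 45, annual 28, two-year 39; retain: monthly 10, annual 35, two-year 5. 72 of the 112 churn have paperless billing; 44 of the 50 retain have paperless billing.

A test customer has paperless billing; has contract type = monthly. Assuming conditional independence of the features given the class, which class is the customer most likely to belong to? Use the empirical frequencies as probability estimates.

churn: (112/162) × (45/112) × (72/112) ≈ 0.178571
retain: (50/162) × (10/50) × (44/50) ≈ 0.054321
Highest score → churn.

churn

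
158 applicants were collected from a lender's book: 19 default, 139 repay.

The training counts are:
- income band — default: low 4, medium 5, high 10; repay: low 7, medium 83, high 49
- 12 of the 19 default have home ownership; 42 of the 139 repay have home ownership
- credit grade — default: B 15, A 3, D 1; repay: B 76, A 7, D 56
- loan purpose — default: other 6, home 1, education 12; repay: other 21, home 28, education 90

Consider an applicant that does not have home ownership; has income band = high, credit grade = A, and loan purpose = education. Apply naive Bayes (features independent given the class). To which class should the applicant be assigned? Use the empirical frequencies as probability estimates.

repay

default: (19/158) × (10/19) × (7/19) × (3/19) × (12/19) ≈ 0.00232532
repay: (139/158) × (49/139) × (97/139) × (7/139) × (90/139) ≈ 0.00705678
Highest score → repay.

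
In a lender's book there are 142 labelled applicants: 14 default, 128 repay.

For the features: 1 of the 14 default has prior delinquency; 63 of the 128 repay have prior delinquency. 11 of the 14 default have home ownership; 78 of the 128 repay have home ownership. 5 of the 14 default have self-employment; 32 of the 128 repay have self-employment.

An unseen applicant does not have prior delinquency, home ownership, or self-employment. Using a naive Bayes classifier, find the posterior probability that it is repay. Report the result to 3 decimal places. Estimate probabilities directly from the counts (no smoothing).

default: (14/142) × (13/14) × (3/14) × (9/14) ≈ 0.0126114
repay: (128/142) × (65/128) × (50/128) × (96/128) ≈ 0.134105
P(repay | x) = 0.134105 / 0.1467164 ≈ 0.914

0.914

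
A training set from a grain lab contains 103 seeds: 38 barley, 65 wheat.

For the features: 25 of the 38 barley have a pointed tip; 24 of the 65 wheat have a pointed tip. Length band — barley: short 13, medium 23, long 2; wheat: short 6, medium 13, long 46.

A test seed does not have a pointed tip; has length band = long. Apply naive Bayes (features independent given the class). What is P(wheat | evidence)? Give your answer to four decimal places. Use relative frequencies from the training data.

barley: (38/103) × (13/38) × (2/38) ≈ 0.00664282
wheat: (65/103) × (41/65) × (46/65) ≈ 0.281703
P(wheat | x) = 0.281703 / 0.28834582 ≈ 0.9770

0.9770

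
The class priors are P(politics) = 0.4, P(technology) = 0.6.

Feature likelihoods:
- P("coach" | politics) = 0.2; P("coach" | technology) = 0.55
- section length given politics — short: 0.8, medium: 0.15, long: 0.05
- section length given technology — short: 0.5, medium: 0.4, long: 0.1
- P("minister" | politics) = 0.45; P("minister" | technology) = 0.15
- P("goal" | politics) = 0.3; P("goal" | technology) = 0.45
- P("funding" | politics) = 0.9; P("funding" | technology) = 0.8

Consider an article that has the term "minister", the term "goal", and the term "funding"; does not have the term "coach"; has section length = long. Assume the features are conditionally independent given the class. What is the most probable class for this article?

politics

politics: 0.4 × (1−0.2) × 0.05 × 0.45 × 0.3 × 0.9 = 0.001944
technology: 0.6 × (1−0.55) × 0.1 × 0.15 × 0.45 × 0.8 = 0.001458
Highest score → politics.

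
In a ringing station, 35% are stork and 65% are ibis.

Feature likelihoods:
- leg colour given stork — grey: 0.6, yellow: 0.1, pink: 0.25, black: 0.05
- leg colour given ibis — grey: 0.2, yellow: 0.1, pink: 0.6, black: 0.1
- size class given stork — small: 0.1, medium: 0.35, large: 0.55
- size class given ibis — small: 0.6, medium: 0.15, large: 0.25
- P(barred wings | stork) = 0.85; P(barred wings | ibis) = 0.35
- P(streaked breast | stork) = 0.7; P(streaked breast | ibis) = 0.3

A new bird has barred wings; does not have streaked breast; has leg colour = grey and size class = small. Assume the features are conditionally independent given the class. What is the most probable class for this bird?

ibis

stork: 0.35 × 0.6 × 0.1 × 0.85 × (1−0.7) = 0.005355
ibis: 0.65 × 0.2 × 0.6 × 0.35 × (1−0.3) = 0.01911
Highest score → ibis.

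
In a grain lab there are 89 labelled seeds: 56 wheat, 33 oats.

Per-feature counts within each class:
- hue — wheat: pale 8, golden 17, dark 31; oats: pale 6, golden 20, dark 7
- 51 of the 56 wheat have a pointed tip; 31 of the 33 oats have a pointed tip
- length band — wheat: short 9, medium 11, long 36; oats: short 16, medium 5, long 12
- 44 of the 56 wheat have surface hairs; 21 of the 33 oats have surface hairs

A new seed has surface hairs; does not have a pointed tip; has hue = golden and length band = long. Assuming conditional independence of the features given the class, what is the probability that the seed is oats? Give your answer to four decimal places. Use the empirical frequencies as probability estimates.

0.2679

wheat: (56/89) × (17/56) × (5/56) × (36/56) × (44/56) ≈ 0.0086143
oats: (33/89) × (20/33) × (2/33) × (12/33) × (21/33) ≈ 0.00315158
P(oats | x) = 0.00315158 / 0.01176588 ≈ 0.2679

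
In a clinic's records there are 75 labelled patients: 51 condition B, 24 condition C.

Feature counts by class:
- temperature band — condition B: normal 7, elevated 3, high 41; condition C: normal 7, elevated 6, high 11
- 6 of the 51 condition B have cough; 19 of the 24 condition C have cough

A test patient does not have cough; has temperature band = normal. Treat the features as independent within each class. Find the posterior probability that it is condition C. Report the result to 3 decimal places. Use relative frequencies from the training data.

0.191

condition B: (51/75) × (7/51) × (45/51) ≈ 0.0823529
condition C: (24/75) × (7/24) × (5/24) ≈ 0.0194444
P(condition C | x) = 0.0194444 / 0.1017973 ≈ 0.191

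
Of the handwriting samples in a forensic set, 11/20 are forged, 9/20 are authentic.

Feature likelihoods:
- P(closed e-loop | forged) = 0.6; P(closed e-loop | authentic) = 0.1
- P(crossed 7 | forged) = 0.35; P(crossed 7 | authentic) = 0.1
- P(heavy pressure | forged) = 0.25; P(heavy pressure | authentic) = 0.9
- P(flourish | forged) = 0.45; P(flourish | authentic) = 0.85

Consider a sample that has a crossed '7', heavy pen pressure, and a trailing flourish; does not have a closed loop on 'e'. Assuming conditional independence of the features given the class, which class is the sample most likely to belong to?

authentic

forged: 0.55 × (1−0.6) × 0.35 × 0.25 × 0.45 = 0.0086625
authentic: 0.45 × (1−0.1) × 0.1 × 0.9 × 0.85 = 0.0309825
Highest score → authentic.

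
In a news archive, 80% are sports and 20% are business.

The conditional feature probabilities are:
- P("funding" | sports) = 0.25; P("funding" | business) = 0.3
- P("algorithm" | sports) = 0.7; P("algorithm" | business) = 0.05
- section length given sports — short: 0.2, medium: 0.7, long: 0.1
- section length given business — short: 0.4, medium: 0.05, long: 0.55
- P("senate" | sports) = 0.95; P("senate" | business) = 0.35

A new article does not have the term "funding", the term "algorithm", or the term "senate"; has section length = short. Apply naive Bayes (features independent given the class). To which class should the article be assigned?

business

sports: 0.8 × (1−0.25) × (1−0.7) × 0.2 × (1−0.95) = 0.0018
business: 0.2 × (1−0.3) × (1−0.05) × 0.4 × (1−0.35) = 0.03458
Highest score → business.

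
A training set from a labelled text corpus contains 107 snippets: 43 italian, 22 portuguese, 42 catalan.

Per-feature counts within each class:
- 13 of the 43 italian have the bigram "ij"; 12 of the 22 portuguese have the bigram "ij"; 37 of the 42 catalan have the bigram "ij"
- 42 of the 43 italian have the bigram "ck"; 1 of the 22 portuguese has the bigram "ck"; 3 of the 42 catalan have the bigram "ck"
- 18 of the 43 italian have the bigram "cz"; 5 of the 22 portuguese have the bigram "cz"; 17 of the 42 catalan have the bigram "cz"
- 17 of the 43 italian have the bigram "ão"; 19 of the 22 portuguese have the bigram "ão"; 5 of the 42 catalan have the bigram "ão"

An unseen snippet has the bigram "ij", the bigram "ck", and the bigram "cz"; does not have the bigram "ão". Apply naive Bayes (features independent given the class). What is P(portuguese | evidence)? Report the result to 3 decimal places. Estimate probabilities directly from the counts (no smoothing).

0.004

italian: (43/107) × (13/43) × (42/43) × (18/43) × (26/43) ≈ 0.0300365
portuguese: (22/107) × (12/22) × (1/22) × (5/22) × (3/22) ≈ 0.000157987
catalan: (42/107) × (37/42) × (3/42) × (17/42) × (37/42) ≈ 0.00880728
P(portuguese | x) = 0.000157987 / 0.039001767 ≈ 0.004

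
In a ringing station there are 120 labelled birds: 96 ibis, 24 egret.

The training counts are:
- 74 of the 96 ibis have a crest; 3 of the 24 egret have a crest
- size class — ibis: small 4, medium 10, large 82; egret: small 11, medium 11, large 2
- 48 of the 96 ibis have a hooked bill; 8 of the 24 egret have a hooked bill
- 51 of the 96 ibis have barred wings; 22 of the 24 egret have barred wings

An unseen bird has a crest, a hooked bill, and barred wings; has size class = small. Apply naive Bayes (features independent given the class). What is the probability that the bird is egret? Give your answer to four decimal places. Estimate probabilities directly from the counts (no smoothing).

0.3391

ibis: (96/120) × (74/96) × (4/96) × (48/96) × (51/96) ≈ 0.00682509
egret: (24/120) × (3/24) × (11/24) × (8/24) × (22/24) ≈ 0.00350116
P(egret | x) = 0.00350116 / 0.01032625 ≈ 0.3391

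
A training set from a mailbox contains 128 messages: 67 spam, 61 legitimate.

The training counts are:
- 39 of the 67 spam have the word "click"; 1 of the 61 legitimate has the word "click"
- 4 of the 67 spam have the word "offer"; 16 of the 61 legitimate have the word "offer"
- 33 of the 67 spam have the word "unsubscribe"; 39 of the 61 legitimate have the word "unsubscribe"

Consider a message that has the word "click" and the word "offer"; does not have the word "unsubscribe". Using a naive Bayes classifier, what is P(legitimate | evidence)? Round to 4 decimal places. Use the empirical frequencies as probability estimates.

spam: (67/128) × (39/67) × (4/67) × (34/67) ≈ 0.0092309
legitimate: (61/128) × (1/61) × (16/61) × (22/61) ≈ 0.000739049
P(legitimate | x) = 0.000739049 / 0.009969949 ≈ 0.0741

0.0741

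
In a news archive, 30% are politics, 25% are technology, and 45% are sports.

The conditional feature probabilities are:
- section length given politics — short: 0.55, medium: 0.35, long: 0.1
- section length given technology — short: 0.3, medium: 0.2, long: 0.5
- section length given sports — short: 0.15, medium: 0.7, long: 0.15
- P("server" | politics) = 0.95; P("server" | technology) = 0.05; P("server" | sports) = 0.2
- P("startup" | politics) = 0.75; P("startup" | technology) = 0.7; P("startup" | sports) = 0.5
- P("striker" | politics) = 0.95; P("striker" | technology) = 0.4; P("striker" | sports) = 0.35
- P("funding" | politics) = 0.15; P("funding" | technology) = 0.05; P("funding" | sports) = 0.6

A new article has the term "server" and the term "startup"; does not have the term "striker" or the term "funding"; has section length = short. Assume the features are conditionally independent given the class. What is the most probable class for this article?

politics: 0.3 × 0.55 × 0.95 × 0.75 × (1−0.95) × (1−0.15) = 0.00499640625
technology: 0.25 × 0.3 × 0.05 × 0.7 × (1−0.4) × (1−0.05) = 0.00149625
sports: 0.45 × 0.15 × 0.2 × 0.5 × (1−0.35) × (1−0.6) = 0.001755
Highest score → politics.

politics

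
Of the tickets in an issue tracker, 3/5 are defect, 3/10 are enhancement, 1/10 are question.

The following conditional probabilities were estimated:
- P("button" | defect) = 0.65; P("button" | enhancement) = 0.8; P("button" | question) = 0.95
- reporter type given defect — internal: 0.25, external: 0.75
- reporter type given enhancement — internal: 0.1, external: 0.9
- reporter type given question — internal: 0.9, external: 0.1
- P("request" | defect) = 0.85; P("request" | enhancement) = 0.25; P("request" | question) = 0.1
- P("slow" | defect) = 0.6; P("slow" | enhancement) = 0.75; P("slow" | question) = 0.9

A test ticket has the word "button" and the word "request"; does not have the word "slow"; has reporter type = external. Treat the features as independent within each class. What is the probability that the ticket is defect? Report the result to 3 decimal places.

defect: 0.6 × 0.65 × 0.75 × 0.85 × (1−0.6) = 0.09945
enhancement: 0.3 × 0.8 × 0.9 × 0.25 × (1−0.75) = 0.0135
question: 0.1 × 0.95 × 0.1 × 0.1 × (1−0.9) = 0.000095
P(defect | x) = 0.09945 / 0.113045 ≈ 0.880

0.880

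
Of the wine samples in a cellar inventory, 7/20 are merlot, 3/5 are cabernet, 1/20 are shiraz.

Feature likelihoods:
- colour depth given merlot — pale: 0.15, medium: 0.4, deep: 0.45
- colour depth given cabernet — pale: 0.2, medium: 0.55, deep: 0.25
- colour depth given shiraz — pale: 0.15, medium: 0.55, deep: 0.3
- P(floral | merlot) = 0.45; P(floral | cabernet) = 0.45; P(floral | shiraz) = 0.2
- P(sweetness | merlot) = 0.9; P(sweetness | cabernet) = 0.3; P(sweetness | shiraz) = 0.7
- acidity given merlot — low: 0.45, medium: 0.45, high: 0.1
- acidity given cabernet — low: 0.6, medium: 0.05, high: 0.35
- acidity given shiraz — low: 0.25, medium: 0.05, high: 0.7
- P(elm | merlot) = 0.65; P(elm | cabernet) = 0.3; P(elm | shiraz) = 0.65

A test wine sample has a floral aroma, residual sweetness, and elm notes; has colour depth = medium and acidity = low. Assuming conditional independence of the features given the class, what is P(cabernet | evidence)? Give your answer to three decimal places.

merlot: 0.35 × 0.4 × 0.45 × 0.9 × 0.45 × 0.65 = 0.01658475
cabernet: 0.6 × 0.55 × 0.45 × 0.3 × 0.6 × 0.3 = 0.008019
shiraz: 0.05 × 0.55 × 0.2 × 0.7 × 0.25 × 0.65 = 0.000625625
P(cabernet | x) = 0.008019 / 0.025229375 ≈ 0.318

0.318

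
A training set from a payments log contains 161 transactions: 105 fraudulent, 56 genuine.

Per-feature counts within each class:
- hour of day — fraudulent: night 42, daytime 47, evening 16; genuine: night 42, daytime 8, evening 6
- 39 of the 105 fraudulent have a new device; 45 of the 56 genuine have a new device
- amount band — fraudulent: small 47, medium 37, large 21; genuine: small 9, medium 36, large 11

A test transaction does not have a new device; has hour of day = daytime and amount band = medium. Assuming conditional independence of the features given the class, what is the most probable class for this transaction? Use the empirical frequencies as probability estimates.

fraudulent

fraudulent: (105/161) × (47/105) × (66/105) × (37/105) ≈ 0.0646605
genuine: (56/161) × (8/56) × (11/56) × (36/56) ≈ 0.00627456
Highest score → fraudulent.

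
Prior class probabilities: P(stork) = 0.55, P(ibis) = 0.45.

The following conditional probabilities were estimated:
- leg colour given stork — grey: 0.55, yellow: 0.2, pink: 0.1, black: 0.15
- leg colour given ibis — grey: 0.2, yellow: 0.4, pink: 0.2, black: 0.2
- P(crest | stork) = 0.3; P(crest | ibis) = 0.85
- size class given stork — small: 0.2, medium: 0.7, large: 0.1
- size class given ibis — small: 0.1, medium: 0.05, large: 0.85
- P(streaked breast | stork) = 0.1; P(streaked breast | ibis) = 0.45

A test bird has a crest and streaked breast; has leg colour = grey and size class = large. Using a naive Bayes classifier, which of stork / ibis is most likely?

stork: 0.55 × 0.55 × 0.3 × 0.1 × 0.1 = 0.0009075
ibis: 0.45 × 0.2 × 0.85 × 0.85 × 0.45 = 0.02926125
Highest score → ibis.

ibis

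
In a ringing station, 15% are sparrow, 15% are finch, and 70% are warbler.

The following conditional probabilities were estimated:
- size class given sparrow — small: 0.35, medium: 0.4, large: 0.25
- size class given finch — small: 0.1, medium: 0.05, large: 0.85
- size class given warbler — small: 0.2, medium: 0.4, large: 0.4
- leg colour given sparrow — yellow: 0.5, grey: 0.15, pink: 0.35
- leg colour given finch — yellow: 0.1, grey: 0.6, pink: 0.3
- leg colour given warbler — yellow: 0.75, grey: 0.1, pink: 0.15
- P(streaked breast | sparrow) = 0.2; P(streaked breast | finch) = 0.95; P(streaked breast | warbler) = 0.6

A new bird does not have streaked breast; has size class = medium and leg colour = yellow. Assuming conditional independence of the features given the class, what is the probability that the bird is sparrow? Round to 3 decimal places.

0.222

sparrow: 0.15 × 0.4 × 0.5 × (1−0.2) = 0.024
finch: 0.15 × 0.05 × 0.1 × (1−0.95) = 0.0000375
warbler: 0.7 × 0.4 × 0.75 × (1−0.6) = 0.084
P(sparrow | x) = 0.024 / 0.1080375 ≈ 0.222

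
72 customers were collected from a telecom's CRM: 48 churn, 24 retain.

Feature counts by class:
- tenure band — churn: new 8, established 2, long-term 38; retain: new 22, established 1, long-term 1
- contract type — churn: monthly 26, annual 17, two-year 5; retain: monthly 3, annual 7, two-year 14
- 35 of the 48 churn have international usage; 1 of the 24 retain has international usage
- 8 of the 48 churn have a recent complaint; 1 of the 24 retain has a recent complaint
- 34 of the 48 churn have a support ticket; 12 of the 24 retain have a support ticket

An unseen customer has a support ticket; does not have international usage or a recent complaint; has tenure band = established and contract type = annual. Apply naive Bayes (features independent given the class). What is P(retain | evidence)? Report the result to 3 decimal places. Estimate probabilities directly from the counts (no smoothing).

churn: (48/72) × (2/48) × (17/48) × (13/48) × (40/48) × (34/48) ≈ 0.00157276
retain: (24/72) × (1/24) × (7/24) × (23/24) × (23/24) × (12/24) ≈ 0.00186019
P(retain | x) = 0.00186019 / 0.00343295 ≈ 0.542

0.542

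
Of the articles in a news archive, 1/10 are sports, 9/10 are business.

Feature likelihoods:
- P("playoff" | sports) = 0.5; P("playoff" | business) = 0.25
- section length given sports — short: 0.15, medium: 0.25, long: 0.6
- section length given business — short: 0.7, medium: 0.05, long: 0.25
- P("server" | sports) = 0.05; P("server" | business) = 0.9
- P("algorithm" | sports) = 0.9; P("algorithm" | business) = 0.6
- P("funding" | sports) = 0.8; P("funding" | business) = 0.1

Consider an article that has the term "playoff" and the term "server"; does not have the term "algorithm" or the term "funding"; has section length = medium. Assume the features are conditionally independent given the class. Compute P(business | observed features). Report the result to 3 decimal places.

sports: 0.1 × 0.5 × 0.25 × 0.05 × (1−0.9) × (1−0.8) = 0.0000125
business: 0.9 × 0.25 × 0.05 × 0.9 × (1−0.6) × (1−0.1) = 0.003645
P(business | x) = 0.003645 / 0.0036575 ≈ 0.997

0.997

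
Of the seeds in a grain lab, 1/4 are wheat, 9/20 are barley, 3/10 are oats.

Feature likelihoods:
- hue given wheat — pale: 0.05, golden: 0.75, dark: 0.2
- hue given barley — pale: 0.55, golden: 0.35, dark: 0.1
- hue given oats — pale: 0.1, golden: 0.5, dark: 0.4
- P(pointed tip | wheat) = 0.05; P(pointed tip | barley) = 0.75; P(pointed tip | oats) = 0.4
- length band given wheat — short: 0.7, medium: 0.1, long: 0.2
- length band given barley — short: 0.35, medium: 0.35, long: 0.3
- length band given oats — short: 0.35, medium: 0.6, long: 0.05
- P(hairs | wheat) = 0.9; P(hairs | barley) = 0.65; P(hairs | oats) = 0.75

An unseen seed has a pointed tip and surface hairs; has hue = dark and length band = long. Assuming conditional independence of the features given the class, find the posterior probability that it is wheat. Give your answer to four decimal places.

0.0510

wheat: 0.25 × 0.2 × 0.05 × 0.2 × 0.9 = 0.00045
barley: 0.45 × 0.1 × 0.75 × 0.3 × 0.65 = 0.00658125
oats: 0.3 × 0.4 × 0.4 × 0.05 × 0.75 = 0.0018
P(wheat | x) = 0.00045 / 0.00883125 ≈ 0.0510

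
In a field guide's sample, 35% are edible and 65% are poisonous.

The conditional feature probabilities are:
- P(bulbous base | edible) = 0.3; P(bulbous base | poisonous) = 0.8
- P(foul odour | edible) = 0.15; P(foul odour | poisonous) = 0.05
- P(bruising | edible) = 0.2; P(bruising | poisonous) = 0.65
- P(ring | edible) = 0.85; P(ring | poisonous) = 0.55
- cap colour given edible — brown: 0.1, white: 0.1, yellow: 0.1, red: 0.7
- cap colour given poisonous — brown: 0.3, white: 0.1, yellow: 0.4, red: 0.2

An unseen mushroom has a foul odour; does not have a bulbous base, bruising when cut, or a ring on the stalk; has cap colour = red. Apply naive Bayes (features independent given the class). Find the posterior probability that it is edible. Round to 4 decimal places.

edible: 0.35 × (1−0.3) × 0.15 × (1−0.2) × (1−0.85) × 0.7 = 0.003087
poisonous: 0.65 × (1−0.8) × 0.05 × (1−0.65) × (1−0.55) × 0.2 = 0.00020475
P(edible | x) = 0.003087 / 0.00329175 ≈ 0.9378

0.9378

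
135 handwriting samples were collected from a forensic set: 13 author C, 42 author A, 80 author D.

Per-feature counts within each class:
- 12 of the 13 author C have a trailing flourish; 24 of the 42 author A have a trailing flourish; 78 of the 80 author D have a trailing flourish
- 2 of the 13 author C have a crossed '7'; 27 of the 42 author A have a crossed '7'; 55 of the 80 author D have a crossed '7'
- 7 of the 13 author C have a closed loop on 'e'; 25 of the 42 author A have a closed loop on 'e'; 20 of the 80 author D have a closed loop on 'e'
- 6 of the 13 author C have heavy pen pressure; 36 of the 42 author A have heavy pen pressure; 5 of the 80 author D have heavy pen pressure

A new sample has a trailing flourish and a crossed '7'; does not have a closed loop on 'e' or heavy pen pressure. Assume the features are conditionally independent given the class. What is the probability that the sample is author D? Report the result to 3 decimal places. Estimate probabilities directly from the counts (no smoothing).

0.965

author C: (13/135) × (12/13) × (2/13) × (6/13) × (7/13) ≈ 0.00339857
author A: (42/135) × (24/42) × (27/42) × (17/42) × (6/42) ≈ 0.00660836
author D: (80/135) × (78/80) × (55/80) × (60/80) × (75/80) = 0.279296875
P(author D | x) = 0.279296875 / 0.289303805 ≈ 0.965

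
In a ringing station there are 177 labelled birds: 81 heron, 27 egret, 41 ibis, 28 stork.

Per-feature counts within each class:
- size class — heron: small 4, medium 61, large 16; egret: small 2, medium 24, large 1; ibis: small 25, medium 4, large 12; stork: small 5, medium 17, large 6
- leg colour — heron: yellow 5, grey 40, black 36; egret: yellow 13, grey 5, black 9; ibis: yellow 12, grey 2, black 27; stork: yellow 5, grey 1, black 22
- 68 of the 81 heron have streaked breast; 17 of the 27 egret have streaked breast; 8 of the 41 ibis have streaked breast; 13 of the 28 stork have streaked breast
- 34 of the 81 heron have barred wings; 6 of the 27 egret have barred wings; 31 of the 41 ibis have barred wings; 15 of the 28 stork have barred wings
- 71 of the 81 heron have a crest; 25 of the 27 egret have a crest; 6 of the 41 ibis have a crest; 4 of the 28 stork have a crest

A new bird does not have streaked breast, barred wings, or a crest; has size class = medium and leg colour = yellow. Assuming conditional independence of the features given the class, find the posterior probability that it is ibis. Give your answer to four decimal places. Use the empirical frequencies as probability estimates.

heron: (81/177) × (61/81) × (5/81) × (13/81) × (47/81) × (10/81) ≈ 0.000244584
egret: (27/177) × (24/27) × (13/27) × (10/27) × (21/27) × (2/27) ≈ 0.00139308
ibis: (41/177) × (4/41) × (12/41) × (33/41) × (10/41) × (35/41) ≈ 0.00110845
stork: (28/177) × (17/28) × (5/28) × (15/28) × (13/28) × (24/28) ≈ 0.00365645
P(ibis | x) = 0.00110845 / 0.006402564 ≈ 0.1731

0.1731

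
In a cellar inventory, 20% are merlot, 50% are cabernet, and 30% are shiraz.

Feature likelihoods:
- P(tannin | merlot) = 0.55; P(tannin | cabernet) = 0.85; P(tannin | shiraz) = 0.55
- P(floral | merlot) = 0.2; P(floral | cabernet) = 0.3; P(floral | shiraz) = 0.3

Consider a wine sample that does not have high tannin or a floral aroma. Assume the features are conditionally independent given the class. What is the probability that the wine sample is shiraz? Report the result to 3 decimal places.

merlot: 0.2 × (1−0.55) × (1−0.2) = 0.072
cabernet: 0.5 × (1−0.85) × (1−0.3) = 0.0525
shiraz: 0.3 × (1−0.55) × (1−0.3) = 0.0945
P(shiraz | x) = 0.0945 / 0.219 ≈ 0.432

0.432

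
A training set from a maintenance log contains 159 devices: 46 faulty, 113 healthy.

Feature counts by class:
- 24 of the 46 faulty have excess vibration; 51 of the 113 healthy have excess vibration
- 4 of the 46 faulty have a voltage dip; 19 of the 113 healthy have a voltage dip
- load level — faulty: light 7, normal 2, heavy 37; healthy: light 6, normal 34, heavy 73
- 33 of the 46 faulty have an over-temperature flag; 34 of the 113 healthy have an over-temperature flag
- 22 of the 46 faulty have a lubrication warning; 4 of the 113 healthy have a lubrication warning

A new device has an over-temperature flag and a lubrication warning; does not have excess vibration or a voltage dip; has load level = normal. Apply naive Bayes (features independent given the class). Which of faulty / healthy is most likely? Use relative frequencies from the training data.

faulty

faulty: (46/159) × (22/46) × (42/46) × (2/46) × (33/46) × (22/46) ≈ 0.00188456
healthy: (113/159) × (62/113) × (94/113) × (34/113) × (34/113) × (4/113) ≈ 0.0010395
Highest score → faulty.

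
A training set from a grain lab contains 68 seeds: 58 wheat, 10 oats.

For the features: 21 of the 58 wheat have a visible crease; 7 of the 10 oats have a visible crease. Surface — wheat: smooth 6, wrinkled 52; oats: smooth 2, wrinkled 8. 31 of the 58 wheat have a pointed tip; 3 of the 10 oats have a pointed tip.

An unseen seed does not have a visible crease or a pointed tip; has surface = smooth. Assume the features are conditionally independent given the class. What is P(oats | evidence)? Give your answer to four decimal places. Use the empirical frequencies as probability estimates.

wheat: (58/68) × (37/58) × (6/58) × (27/58) ≈ 0.026203
oats: (10/68) × (3/10) × (2/10) × (7/10) ≈ 0.00617647
P(oats | x) = 0.00617647 / 0.03237947 ≈ 0.1908

0.1908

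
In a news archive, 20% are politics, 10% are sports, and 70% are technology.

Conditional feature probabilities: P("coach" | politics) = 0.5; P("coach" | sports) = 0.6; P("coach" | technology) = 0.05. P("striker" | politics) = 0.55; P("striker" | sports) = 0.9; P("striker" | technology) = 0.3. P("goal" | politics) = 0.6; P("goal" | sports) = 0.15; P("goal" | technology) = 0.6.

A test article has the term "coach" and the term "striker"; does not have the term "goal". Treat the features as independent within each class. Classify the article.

politics: 0.2 × 0.5 × 0.55 × (1−0.6) = 0.022
sports: 0.1 × 0.6 × 0.9 × (1−0.15) = 0.0459
technology: 0.7 × 0.05 × 0.3 × (1−0.6) = 0.0042
Highest score → sports.

sports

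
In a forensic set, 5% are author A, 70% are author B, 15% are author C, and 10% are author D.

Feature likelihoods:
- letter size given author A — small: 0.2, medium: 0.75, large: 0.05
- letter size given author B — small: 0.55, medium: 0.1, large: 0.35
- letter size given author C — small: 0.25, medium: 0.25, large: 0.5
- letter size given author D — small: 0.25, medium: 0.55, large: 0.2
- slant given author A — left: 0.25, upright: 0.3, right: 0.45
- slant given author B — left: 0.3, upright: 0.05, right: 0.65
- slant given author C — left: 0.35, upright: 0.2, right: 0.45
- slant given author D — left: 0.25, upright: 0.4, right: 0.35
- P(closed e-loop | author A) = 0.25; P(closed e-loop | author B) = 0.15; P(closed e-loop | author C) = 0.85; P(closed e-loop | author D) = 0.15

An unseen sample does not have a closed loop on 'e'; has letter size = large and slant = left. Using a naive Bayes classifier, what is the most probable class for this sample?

author A: 0.05 × 0.05 × 0.25 × (1−0.25) = 0.00046875
author B: 0.7 × 0.35 × 0.3 × (1−0.15) = 0.062475
author C: 0.15 × 0.5 × 0.35 × (1−0.85) = 0.0039375
author D: 0.1 × 0.2 × 0.25 × (1−0.15) = 0.00425
Highest score → author B.

author B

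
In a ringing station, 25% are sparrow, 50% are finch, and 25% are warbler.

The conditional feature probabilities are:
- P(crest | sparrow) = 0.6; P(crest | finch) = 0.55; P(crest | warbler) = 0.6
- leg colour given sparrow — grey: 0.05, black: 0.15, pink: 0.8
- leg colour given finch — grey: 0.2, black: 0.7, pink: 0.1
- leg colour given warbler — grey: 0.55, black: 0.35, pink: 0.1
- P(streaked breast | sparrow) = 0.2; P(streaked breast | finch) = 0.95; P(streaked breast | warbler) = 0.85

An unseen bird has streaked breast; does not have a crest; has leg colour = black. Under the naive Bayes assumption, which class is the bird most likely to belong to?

sparrow: 0.25 × (1−0.6) × 0.15 × 0.2 = 0.003
finch: 0.5 × (1−0.55) × 0.7 × 0.95 = 0.149625
warbler: 0.25 × (1−0.6) × 0.35 × 0.85 = 0.02975
Highest score → finch.

finch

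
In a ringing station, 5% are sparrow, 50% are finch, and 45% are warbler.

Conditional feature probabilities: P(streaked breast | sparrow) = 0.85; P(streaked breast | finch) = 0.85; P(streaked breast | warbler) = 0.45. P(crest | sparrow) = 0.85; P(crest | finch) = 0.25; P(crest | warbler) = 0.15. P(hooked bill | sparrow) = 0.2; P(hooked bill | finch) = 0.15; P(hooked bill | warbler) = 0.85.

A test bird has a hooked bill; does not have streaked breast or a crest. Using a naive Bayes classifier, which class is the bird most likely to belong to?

warbler

sparrow: 0.05 × (1−0.85) × (1−0.85) × 0.2 = 0.000225
finch: 0.5 × (1−0.85) × (1−0.25) × 0.15 = 0.0084375
warbler: 0.45 × (1−0.45) × (1−0.15) × 0.85 = 0.17881875
Highest score → warbler.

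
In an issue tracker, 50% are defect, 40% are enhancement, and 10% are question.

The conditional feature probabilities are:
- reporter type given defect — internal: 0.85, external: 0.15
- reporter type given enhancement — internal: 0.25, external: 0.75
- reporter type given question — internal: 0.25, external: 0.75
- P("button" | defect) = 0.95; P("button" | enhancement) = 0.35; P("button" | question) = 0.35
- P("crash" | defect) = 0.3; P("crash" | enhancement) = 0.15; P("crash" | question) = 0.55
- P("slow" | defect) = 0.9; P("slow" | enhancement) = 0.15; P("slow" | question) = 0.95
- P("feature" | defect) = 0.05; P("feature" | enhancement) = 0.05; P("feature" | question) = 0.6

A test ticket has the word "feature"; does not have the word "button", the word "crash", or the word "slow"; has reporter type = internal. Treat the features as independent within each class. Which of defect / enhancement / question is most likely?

defect: 0.5 × 0.85 × (1−0.95) × (1−0.3) × (1−0.9) × 0.05 = 0.000074375
enhancement: 0.4 × 0.25 × (1−0.35) × (1−0.15) × (1−0.15) × 0.05 = 0.002348125
question: 0.1 × 0.25 × (1−0.35) × (1−0.55) × (1−0.95) × 0.6 = 0.000219375
Highest score → enhancement.

enhancement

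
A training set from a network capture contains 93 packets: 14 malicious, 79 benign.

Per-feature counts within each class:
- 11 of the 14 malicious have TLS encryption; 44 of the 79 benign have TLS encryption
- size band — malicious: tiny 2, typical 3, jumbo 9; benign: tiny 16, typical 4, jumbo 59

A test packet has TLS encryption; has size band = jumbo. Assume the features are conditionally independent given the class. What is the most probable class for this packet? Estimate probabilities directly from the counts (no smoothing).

benign

malicious: (14/93) × (11/14) × (9/14) ≈ 0.0760369
benign: (79/93) × (44/79) × (59/79) ≈ 0.353341
Highest score → benign.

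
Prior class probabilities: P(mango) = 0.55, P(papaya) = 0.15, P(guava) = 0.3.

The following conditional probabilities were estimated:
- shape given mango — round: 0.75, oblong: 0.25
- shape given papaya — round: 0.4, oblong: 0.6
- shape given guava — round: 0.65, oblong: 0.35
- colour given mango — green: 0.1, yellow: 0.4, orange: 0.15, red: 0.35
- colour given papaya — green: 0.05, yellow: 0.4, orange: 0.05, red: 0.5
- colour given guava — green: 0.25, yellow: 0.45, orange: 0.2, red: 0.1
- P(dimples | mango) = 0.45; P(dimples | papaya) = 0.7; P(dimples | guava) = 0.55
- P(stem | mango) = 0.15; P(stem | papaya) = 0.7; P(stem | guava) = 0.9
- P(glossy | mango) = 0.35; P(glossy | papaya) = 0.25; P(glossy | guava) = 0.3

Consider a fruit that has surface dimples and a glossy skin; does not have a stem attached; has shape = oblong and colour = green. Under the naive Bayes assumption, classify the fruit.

mango

mango: 0.55 × 0.25 × 0.1 × 0.45 × (1−0.15) × 0.35 = 0.00184078125
papaya: 0.15 × 0.6 × 0.05 × 0.7 × (1−0.7) × 0.25 = 0.00023625
guava: 0.3 × 0.35 × 0.25 × 0.55 × (1−0.9) × 0.3 = 0.000433125
Highest score → mango.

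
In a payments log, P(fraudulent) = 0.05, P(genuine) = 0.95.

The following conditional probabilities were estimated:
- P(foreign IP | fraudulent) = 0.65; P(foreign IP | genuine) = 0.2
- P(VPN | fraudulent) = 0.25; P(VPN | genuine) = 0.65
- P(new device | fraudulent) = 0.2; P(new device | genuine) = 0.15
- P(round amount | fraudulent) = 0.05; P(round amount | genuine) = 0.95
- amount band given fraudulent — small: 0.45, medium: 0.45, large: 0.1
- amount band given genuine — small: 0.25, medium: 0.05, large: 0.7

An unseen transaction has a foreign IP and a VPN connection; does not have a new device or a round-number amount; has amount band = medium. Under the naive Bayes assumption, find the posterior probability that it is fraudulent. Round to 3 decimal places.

0.914

fraudulent: 0.05 × 0.65 × 0.25 × (1−0.2) × (1−0.05) × 0.45 = 0.00277875
genuine: 0.95 × 0.2 × 0.65 × (1−0.15) × (1−0.95) × 0.05 = 0.0002624375
P(fraudulent | x) = 0.00277875 / 0.0030411875 ≈ 0.914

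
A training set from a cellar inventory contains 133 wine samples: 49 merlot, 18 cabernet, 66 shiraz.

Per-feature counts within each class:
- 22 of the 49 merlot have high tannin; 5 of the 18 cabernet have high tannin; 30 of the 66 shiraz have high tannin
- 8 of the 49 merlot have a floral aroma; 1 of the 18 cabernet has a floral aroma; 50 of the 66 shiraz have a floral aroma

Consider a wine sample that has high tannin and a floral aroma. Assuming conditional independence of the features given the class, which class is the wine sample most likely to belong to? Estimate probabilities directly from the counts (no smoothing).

merlot: (49/133) × (22/49) × (8/49) ≈ 0.0270063
cabernet: (18/133) × (5/18) × (1/18) ≈ 0.00208855
shiraz: (66/133) × (30/66) × (50/66) ≈ 0.170882
Highest score → shiraz.

shiraz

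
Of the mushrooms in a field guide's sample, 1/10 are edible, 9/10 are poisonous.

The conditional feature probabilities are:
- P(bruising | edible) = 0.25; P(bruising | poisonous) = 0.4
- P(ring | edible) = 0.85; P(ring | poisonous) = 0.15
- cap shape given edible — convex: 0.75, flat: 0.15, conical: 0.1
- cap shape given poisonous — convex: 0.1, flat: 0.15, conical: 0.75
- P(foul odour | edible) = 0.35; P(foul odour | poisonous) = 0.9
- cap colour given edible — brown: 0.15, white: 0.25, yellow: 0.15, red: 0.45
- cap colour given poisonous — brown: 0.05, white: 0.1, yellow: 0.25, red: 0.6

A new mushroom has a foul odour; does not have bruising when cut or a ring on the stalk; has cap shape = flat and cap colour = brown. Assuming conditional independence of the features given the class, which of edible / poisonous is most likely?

edible: 0.1 × (1−0.25) × (1−0.85) × 0.15 × 0.35 × 0.15 = 0.00008859375
poisonous: 0.9 × (1−0.4) × (1−0.15) × 0.15 × 0.9 × 0.05 = 0.00309825
Highest score → poisonous.

poisonous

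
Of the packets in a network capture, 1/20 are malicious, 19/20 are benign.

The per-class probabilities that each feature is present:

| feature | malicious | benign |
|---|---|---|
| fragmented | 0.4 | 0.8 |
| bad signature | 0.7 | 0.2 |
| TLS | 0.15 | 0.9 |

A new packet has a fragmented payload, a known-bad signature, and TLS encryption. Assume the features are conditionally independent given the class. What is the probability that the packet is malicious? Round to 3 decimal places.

0.015

malicious: 0.05 × 0.4 × 0.7 × 0.15 = 0.0021
benign: 0.95 × 0.8 × 0.2 × 0.9 = 0.1368
P(malicious | x) = 0.0021 / 0.1389 ≈ 0.015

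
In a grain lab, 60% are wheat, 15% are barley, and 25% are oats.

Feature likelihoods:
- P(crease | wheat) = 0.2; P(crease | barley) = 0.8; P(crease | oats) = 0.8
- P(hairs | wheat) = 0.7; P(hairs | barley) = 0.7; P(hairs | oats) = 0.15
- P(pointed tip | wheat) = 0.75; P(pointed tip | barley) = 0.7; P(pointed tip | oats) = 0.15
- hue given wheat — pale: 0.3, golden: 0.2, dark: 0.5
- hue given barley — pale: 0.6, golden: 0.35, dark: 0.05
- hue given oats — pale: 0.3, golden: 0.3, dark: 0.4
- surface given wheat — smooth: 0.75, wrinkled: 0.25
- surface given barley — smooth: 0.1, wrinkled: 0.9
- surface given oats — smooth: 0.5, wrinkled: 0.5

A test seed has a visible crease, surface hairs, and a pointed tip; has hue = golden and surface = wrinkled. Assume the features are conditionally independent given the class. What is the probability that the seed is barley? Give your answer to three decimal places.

0.829

wheat: 0.6 × 0.2 × 0.7 × 0.75 × 0.2 × 0.25 = 0.00315
barley: 0.15 × 0.8 × 0.7 × 0.7 × 0.35 × 0.9 = 0.018522
oats: 0.25 × 0.8 × 0.15 × 0.15 × 0.3 × 0.5 = 0.000675
P(barley | x) = 0.018522 / 0.022347 ≈ 0.829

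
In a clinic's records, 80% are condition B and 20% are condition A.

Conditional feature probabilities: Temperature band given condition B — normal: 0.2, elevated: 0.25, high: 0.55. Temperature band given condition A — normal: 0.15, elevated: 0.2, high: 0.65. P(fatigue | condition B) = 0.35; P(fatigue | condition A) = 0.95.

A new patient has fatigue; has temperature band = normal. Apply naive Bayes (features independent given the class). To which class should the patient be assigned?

condition B: 0.8 × 0.2 × 0.35 = 0.056
condition A: 0.2 × 0.15 × 0.95 = 0.0285
Highest score → condition B.

condition B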